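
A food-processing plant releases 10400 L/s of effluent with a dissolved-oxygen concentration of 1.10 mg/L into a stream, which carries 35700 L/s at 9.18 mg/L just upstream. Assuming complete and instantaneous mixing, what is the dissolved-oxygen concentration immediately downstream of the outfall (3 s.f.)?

Flow-weighted mixing: C = (Q_r C_r + Q_w C_w)/(Q_r + Q_w)
= (35700×9.18 + 10400×1.10)/(35700 + 10400) = 339200/46100 = 7.357 mg/L.

7.36 mg/L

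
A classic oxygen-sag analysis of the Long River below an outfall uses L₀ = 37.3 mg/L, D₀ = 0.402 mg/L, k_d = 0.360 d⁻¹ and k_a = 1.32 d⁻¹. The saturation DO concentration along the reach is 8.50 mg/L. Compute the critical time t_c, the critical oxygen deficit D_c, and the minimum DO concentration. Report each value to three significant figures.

t_c ≈ 1.32 d; D_c ≈ 6.32 mg/L; min DO ≈ 2.18 mg/L

t_c = [1/(k_a−k_d)] ln[(k_a/k_d)(1 − D₀(k_a−k_d)/(k_d L₀))]
= [1/(1.32−0.360)] ln[(1.32/0.360)(1 − 0.402×0.9600/(0.360×37.3))]
= (1/0.9600) ln[3.667 × 0.9713] = 1.042 × ln(3.561) = 1.042 × 1.270 = 1.323 d.
D_c = (k_d/k_a) L₀ e^(−k_d t_c) = (0.360/1.32) × 37.3 × e^(−0.360×1.323) = 0.2727 × 37.3 × 0.6211 = 6.318 mg/L.
Minimum DO = C_s − D_c = 8.50 − 6.318 = 2.182 mg/L.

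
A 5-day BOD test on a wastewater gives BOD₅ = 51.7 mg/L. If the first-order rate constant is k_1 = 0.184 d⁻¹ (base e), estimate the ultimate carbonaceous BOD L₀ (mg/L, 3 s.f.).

L₀ ≈ 86.0 mg/L

BOD₅ = L₀(1 − e^(−5k_1)) ⇒ L₀ = BOD₅ / (1 − e^(−5×0.184))
= 51.7 / (1 − 0.3985) = 51.7 / 0.6015 = 85.95 mg/L.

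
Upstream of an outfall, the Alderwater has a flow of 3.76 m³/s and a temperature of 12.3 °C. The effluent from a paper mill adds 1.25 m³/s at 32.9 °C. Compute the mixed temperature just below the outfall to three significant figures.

17.4 °C

Flow-weighted mixing: C = (Q_r C_r + Q_w C_w)/(Q_r + Q_w)
= (3.76×12.3 + 1.25×32.9)/(3.76 + 1.25) = 87.37/5.010 = 17.44 °C.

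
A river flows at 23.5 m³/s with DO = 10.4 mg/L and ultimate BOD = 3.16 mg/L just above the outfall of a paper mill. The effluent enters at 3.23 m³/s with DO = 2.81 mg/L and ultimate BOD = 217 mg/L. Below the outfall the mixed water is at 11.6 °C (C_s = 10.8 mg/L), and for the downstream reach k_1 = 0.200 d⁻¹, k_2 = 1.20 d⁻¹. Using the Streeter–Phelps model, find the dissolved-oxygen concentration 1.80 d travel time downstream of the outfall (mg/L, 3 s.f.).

Mixed DO = (23.5×10.4 + 3.23×2.81)/(23.5+3.23) = 253.5/26.73 = 9.483 mg/L.
Mixed L₀ = (23.5×3.16 + 3.23×217)/(26.73) = 775.2/26.73 = 29.00 mg/L.
Initial deficit D₀ = C_s − DO₀ = 10.8 − 9.483 = 1.317 mg/L.
D(1.80) = [0.200×29.00/(1.20−0.200)](e^(−0.200×1.80) − e^(−1.20×1.80)) + 1.317 e^(−1.20×1.80)
= 5.800 × (0.6977 − 0.1153) + 1.317 × 0.1153 = 3.530 mg/L.
DO = 10.8 − 3.530 = 7.270 mg/L.

DO ≈ 7.27 mg/L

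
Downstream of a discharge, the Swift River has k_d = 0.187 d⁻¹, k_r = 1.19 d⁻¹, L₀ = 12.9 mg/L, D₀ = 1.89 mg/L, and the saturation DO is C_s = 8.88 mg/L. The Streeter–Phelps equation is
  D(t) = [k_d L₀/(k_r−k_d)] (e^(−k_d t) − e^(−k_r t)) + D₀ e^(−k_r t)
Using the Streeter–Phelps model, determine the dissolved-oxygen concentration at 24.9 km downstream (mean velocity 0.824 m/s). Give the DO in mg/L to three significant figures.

DO ≈ 6.97 mg/L

Travel time t = x/v = 24.9 km / (0.824 m/s) = 24900 m / 0.824 m/s = 30220 s = 0.3498 d.
k_d L₀/(k_r−k_d) = 0.187×12.9/(1.19−0.187) = 2.412/1.003 = 2.405 mg/L.
e^(−k_d t) = e^(−0.187×0.3498) = 0.9367; e^(−k_r t) = e^(−1.19×0.3498) = 0.6595.
D = 2.405 × (0.9367 − 0.6595) + 1.89 × 0.6595 = 0.6666 + 1.247 = 1.913 mg/L.
DO = C_s − D = 8.88 − 1.913 = 6.967 mg/L.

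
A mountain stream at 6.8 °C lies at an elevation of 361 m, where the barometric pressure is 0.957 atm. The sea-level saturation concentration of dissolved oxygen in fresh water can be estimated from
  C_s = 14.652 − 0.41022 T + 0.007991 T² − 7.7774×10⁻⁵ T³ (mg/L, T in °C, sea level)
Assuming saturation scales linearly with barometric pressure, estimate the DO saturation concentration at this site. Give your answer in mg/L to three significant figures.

At sea level: C_s = 14.652 − 0.41022×6.8 + 0.007991×6.8² − 7.7774×10⁻⁵×6.8³ = 12.21 mg/L.
Pressure correction: C_s' = 12.21 × 0.957 = 11.68 mg/L.

C_s ≈ 11.7 mg/L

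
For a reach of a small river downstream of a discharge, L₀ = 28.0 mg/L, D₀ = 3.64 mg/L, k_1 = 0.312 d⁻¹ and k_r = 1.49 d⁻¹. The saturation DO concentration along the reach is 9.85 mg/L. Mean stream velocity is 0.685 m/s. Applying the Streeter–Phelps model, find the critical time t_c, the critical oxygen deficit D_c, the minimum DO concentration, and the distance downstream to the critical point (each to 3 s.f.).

t_c ≈ 0.754 d; D_c ≈ 4.63 mg/L; min DO ≈ 5.22 mg/L; x_c ≈ 44.6 km

At the critical point dD/dt = 0, so k_1 L₀ e^(−k_1 t) = k_r D. Substituting D(t) from the Streeter–Phelps equation and solving for t gives
t_c = ln[(k_r/k_1)(1 − D₀(k_r−k_1)/(k_1 L₀))] / (k_r−k_1).
Here k_r−k_1 = 1.178 d⁻¹ and 1 − D₀(k_r−k_1)/(k_1 L₀) = 1 − 3.64×1.178/(0.312×28.0) = 0.5092, so
t_c = ln(4.776 × 0.5092) / 1.178 = 0.8885 / 1.178 = 0.7543 d.
L(t_c) = L₀ e^(−k_1 t_c) = 28.0 × 0.7903 = 22.13 mg/L, and at the critical point k_r D_c = k_1 L, so D_c = (0.312/1.49) × 22.13 = 4.634 mg/L.
Minimum DO = C_s − D_c = 9.85 − 4.634 = 5.216 mg/L.
x_c = v t_c = 0.685 m/s × 0.7543 d × 86400 s/d = 44640 m ≈ 44.6 km.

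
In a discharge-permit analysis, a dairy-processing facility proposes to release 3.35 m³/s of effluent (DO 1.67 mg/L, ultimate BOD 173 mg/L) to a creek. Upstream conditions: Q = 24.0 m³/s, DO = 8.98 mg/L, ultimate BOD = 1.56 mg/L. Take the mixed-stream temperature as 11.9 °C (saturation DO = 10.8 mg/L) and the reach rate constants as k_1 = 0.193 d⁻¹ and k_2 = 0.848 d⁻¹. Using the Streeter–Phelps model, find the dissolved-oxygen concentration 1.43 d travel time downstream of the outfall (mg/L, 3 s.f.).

DO ≈ 6.93 mg/L

Mixed DO = (24.0×8.98 + 3.35×1.67)/(24.0+3.35) = 221.1/27.35 = 8.085 mg/L.
Mixed L₀ = (24.0×1.56 + 3.35×173)/(27.35) = 617.0/27.35 = 22.56 mg/L.
Initial deficit D₀ = C_s − DO₀ = 10.8 − 8.085 = 2.715 mg/L.
D(1.43) = [0.193×22.56/(0.848−0.193)](e^(−0.193×1.43) − e^(−0.848×1.43)) + 2.715 e^(−0.848×1.43)
= 6.647 × (0.7588 − 0.2974) + 2.715 × 0.2974 = 3.875 mg/L.
DO = 10.8 − 3.875 = 6.925 mg/L.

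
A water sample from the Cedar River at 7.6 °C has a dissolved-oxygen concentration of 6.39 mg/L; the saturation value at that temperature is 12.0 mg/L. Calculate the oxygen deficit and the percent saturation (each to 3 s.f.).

D ≈ 5.61 mg/L; 53.2 % saturation

D = C_s − C = 12.0 − 6.39 = 5.61 mg/L.
% saturation = 6.39/12.0 × 100 = 53.2 %.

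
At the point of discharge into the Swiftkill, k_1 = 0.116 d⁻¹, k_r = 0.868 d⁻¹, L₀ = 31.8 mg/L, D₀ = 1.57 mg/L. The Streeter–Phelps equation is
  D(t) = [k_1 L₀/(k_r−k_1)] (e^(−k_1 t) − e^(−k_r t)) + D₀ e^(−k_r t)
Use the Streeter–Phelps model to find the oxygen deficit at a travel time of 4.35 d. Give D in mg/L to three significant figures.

k_1 L₀/(k_r−k_1) = 0.116×31.8/(0.868−0.116) = 3.689/0.7520 = 4.905 mg/L.
e^(−k_1 t) = e^(−0.116×4.350) = 0.6037; e^(−k_r t) = e^(−0.868×4.350) = 0.02292.
D = 4.905 × (0.6037 − 0.02292) + 1.57 × 0.02292 = 2.849 + 0.03598 = 2.885 mg/L.

D ≈ 2.89 mg/L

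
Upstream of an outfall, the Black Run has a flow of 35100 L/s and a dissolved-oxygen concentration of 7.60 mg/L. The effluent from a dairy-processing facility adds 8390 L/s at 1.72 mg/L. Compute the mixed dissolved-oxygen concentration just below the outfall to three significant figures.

Flow-weighted mixing: C = (Q_r C_r + Q_w C_w)/(Q_r + Q_w)
= (35100×7.60 + 8390×1.72)/(35100 + 8390) = 281200/43490 = 6.466 mg/L.

6.47 mg/L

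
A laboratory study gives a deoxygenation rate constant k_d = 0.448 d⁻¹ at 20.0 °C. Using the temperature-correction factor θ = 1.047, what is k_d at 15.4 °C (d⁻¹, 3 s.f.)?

k_d ≈ 0.363 d⁻¹

k_d(T₂) = k_d(T₁) · θ^(T₂−T₁) = 0.448 × 1.047^(15.4−20.0)
= 0.448 × 1.047^-4.60 = 0.448 × 0.8096 = 0.3627 d⁻¹.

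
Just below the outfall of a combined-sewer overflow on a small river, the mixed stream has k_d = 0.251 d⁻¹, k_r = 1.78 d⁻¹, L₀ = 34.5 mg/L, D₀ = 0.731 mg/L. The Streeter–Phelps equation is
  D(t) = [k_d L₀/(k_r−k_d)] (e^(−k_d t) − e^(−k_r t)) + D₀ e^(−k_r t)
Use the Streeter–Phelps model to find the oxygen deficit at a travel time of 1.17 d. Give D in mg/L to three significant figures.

k_d L₀/(k_r−k_d) = 0.251×34.5/(1.78−0.251) = 8.659/1.529 = 5.664 mg/L.
e^(−k_d t) = e^(−0.251×1.170) = 0.7455; e^(−k_r t) = e^(−1.78×1.170) = 0.1246.
D = 5.664 × (0.7455 − 0.1246) + 0.731 × 0.1246 = 3.517 + 0.09109 = 3.608 mg/L.

D ≈ 3.61 mg/L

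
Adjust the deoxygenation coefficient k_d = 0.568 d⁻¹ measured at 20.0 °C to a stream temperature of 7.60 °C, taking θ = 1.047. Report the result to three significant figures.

k_d ≈ 0.321 d⁻¹

k_d(T₂) = k_d(T₁) · θ^(T₂−T₁) = 0.568 × 1.047^(7.60−20.0)
= 0.568 × 1.047^-12.4 = 0.568 × 0.5658 = 0.3214 d⁻¹.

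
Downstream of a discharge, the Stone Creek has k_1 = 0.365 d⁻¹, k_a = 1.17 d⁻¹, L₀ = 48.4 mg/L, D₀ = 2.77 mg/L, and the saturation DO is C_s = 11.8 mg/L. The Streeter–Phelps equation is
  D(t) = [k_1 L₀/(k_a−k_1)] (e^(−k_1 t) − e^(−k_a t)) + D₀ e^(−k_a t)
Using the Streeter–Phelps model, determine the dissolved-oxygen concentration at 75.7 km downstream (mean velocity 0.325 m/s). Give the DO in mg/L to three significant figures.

DO ≈ 4.41 mg/L

Travel time t = x/v = 75.7 km / (0.325 m/s) = 75700 m / 0.325 m/s = 232900 s = 2.696 d.
k_1 L₀/(k_a−k_1) = 0.365×48.4/(1.17−0.365) = 17.67/0.8050 = 21.95 mg/L.
e^(−k_1 t) = e^(−0.365×2.696) = 0.3738; e^(−k_a t) = e^(−1.17×2.696) = 0.04267.
D = 21.95 × (0.3738 − 0.04267) + 2.77 × 0.04267 = 7.267 + 0.1182 = 7.385 mg/L.
DO = C_s − D = 11.8 − 7.385 = 4.415 mg/L.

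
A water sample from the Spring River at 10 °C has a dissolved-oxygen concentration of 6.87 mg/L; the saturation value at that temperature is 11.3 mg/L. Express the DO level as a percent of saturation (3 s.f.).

% saturation = C/C_s × 100 = 6.87/11.3 × 100 = 60.8 %.

60.8 % saturation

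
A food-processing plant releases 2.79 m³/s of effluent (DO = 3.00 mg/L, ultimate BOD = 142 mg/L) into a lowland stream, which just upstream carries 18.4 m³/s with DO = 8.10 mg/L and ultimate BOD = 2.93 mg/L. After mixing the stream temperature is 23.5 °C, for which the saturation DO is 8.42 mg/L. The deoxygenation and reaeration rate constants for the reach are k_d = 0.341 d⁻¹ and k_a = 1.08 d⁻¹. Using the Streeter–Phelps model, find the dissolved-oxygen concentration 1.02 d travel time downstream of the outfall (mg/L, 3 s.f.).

DO ≈ 4.43 mg/L

Mixed DO = (18.4×8.10 + 2.79×3.00)/(18.4+2.79) = 157.4/21.19 = 7.429 mg/L.
Mixed L₀ = (18.4×2.93 + 2.79×142)/(21.19) = 450.1/21.19 = 21.24 mg/L.
Initial deficit D₀ = C_s − DO₀ = 8.42 − 7.429 = 0.9915 mg/L.
D(1.02) = [0.341×21.24/(1.08−0.341)](e^(−0.341×1.02) − e^(−1.08×1.02)) + 0.9915 e^(−1.08×1.02)
= 9.801 × (0.7062 − 0.3323) + 0.9915 × 0.3323 = 3.994 mg/L.
DO = 8.42 − 3.994 = 4.426 mg/L.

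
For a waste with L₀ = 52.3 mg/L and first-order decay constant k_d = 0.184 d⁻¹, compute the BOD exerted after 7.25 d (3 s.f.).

y_t = L₀(1 − e^(−k_d t)) = 52.3 × (1 − e^(−0.184×7.25))
= 52.3 × (1 − 0.2634) = 52.3 × 0.7366 = 38.52 mg/L.

y ≈ 38.5 mg/L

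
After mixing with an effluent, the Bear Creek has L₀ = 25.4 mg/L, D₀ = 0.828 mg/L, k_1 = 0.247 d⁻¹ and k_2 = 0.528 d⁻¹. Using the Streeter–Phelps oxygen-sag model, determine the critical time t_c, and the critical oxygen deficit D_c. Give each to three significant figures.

With k_2/k_1 = 2.138 and 1 − D₀(k_2−k_1)/(k_1 L₀) = 0.9629,
t_c = ln(2.138 × 0.9629) / (0.528 − 0.247) = ln(2.058) / 0.2810 = 0.7219/0.2810 = 2.569 d.
D_c = (k_1/k_2) L₀ e^(−k_1 t_c) = (0.247/0.528) × 25.4 × e^(−0.247×2.569) = 0.4678 × 25.4 × 0.5302 = 6.300 mg/L.

t_c ≈ 2.57 d; D_c ≈ 6.30 mg/L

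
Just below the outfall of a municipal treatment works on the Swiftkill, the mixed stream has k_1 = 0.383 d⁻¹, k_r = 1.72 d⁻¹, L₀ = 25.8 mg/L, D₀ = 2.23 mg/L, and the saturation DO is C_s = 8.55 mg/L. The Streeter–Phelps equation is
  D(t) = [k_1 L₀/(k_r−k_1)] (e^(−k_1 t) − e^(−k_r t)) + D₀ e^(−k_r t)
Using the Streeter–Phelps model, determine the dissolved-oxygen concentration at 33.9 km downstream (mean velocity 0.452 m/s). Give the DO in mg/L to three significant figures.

DO ≈ 4.41 mg/L

Travel time t = x/v = 33.9 km / (0.452 m/s) = 33900 m / 0.452 m/s = 75000 s = 0.8681 d.
k_1 L₀/(k_r−k_1) = 0.383×25.8/(1.72−0.383) = 9.881/1.337 = 7.391 mg/L.
e^(−k_1 t) = e^(−0.383×0.8681) = 0.7172; e^(−k_r t) = e^(−1.72×0.8681) = 0.2247.
D = 7.391 × (0.7172 − 0.2247) + 2.23 × 0.2247 = 3.640 + 0.5010 = 4.141 mg/L.
DO = C_s − D = 8.55 − 4.141 = 4.409 mg/L.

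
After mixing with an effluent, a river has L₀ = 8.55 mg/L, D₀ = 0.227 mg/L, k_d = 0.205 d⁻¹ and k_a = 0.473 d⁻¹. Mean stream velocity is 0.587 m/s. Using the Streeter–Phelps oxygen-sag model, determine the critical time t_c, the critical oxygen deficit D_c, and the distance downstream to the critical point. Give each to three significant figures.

With k_a/k_d = 2.307 and 1 − D₀(k_a−k_d)/(k_d L₀) = 0.9653,
t_c = ln(2.307 × 0.9653) / (0.473 − 0.205) = ln(2.227) / 0.2680 = 0.8008/0.2680 = 2.988 d.
L(t_c) = L₀ e^(−k_d t_c) = 8.55 × 0.5420 = 4.634 mg/L, and at the critical point k_a D_c = k_d L, so D_c = (0.205/0.473) × 4.634 = 2.008 mg/L.
x_c = v t_c = 0.587 m/s × 2.988 d × 86400 s/d = 151500 m ≈ 152 km.

t_c ≈ 2.99 d; D_c ≈ 2.01 mg/L; x_c ≈ 152 km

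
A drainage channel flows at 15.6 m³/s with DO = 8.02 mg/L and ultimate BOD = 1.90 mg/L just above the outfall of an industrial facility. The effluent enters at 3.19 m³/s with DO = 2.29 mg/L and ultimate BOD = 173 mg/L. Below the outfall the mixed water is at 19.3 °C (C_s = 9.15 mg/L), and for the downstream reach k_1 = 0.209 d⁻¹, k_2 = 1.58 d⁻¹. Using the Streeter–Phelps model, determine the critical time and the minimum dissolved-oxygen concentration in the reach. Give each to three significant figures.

Mixed DO = (15.6×8.02 + 3.19×2.29)/(15.6+3.19) = 132.4/18.79 = 7.047 mg/L.
Mixed L₀ = (15.6×1.90 + 3.19×173)/(18.79) = 581.5/18.79 = 30.95 mg/L.
Initial deficit D₀ = C_s − DO₀ = 9.15 − 7.047 = 2.103 mg/L.
t_c = (1/1.371) ln[(1.58/0.209)(1 − 2.103×1.371/(0.209×30.95))] = 0.7294 × ln(4.190) = 1.045 d.
D_c = (0.209/1.58) × 30.95 × e^(−0.209×1.045) = 0.1323 × 30.95 × 0.8038 = 3.291 mg/L.
Minimum DO = 9.15 − 3.291 = 5.859 mg/L.

t_c ≈ 1.05 d; minimum DO ≈ 5.86 mg/L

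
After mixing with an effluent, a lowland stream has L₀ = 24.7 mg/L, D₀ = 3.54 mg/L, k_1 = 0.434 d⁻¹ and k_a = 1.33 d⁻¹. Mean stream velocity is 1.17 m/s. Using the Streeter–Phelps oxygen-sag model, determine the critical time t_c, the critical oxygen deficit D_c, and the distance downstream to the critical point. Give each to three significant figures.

At the critical point dD/dt = 0, so k_1 L₀ e^(−k_1 t) = k_a D. Substituting D(t) from the Streeter–Phelps equation and solving for t gives
t_c = ln[(k_a/k_1)(1 − D₀(k_a−k_1)/(k_1 L₀))] / (k_a−k_1).
Here k_a−k_1 = 0.8960 d⁻¹ and 1 − D₀(k_a−k_1)/(k_1 L₀) = 1 − 3.54×0.8960/(0.434×24.7) = 0.7041, so
t_c = ln(3.065 × 0.7041) / 0.8960 = 0.7691 / 0.8960 = 0.8583 d.
D_c = (k_1/k_a) L₀ e^(−k_1 t_c) = (0.434/1.33) × 24.7 × e^(−0.434×0.8583) = 0.3263 × 24.7 × 0.6890 = 5.553 mg/L.
x_c = v t_c = 1.17 m/s × 0.8583 d × 86400 s/d = 86770 m ≈ 86.8 km.

t_c ≈ 0.858 d; D_c ≈ 5.55 mg/L; x_c ≈ 86.8 km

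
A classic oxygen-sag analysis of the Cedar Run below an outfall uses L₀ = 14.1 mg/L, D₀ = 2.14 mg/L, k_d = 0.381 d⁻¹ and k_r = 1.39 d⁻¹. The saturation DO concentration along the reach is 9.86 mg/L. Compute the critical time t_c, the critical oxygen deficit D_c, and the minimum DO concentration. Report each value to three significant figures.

t_c ≈ 0.773 d; D_c ≈ 2.88 mg/L; min DO ≈ 6.98 mg/L

With k_r/k_d = 3.648 and 1 − D₀(k_r−k_d)/(k_d L₀) = 0.5981,
t_c = ln(3.648 × 0.5981) / (1.39 − 0.381) = ln(2.182) / 1.009 = 0.7802/1.009 = 0.7732 d.
L(t_c) = L₀ e^(−k_d t_c) = 14.1 × 0.7448 = 10.50 mg/L, and at the critical point k_r D_c = k_d L, so D_c = (0.381/1.39) × 10.50 = 2.879 mg/L.
Minimum DO = C_s − D_c = 9.86 − 2.879 = 6.981 mg/L.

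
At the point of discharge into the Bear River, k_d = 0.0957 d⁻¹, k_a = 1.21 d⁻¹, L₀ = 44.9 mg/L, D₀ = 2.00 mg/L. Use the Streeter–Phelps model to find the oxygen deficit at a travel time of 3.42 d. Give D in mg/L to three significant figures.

D ≈ 2.75 mg/L

k_d L₀/(k_a−k_d) = 0.0957×44.9/(1.21−0.0957) = 4.297/1.114 = 3.856 mg/L.
e^(−k_d t) = e^(−0.0957×3.420) = 0.7209; e^(−k_a t) = e^(−1.21×3.420) = 0.01595.
D = 3.856 × (0.7209 − 0.01595) + 2.00 × 0.01595 = 2.718 + 0.03190 = 2.750 mg/L.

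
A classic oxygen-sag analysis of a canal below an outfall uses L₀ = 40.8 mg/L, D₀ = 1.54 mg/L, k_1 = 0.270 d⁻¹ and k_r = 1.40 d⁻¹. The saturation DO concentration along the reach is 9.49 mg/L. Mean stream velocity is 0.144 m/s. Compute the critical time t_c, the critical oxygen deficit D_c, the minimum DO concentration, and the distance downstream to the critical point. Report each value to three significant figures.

t_c ≈ 1.30 d; D_c ≈ 5.53 mg/L; min DO ≈ 3.96 mg/L; x_c ≈ 16.2 km

t_c = [1/(k_r−k_1)] ln[(k_r/k_1)(1 − D₀(k_r−k_1)/(k_1 L₀))]
= [1/(1.40−0.270)] ln[(1.40/0.270)(1 − 1.54×1.130/(0.270×40.8))]
= (1/1.130) ln[5.185 × 0.8420] = 0.8850 × ln(4.366) = 0.8850 × 1.474 = 1.304 d.
D_c = (k_1/k_r) L₀ e^(−k_1 t_c) = (0.270/1.40) × 40.8 × e^(−0.270×1.304) = 0.1929 × 40.8 × 0.7032 = 5.533 mg/L.
Minimum DO = C_s − D_c = 9.49 − 5.533 = 3.957 mg/L.
x_c = v t_c = 0.144 m/s × 1.304 d × 86400 s/d = 16230 m ≈ 16.2 km.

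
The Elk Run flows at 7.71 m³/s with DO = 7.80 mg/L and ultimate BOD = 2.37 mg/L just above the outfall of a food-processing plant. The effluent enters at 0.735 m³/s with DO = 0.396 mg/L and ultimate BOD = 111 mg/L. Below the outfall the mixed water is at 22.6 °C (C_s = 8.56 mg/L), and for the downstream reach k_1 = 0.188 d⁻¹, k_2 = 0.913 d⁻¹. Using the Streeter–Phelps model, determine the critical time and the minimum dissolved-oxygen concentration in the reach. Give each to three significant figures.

t_c ≈ 1.33 d; minimum DO ≈ 6.67 mg/L

Mixed DO = (7.71×7.80 + 0.735×0.396)/(7.71+0.735) = 60.43/8.445 = 7.156 mg/L.
Mixed L₀ = (7.71×2.37 + 0.735×111)/(8.445) = 99.86/8.445 = 11.82 mg/L.
Initial deficit D₀ = C_s − DO₀ = 8.56 − 7.156 = 1.404 mg/L.
t_c = (1/0.7250) ln[(0.913/0.188)(1 − 1.404×0.7250/(0.188×11.82))] = 1.379 × ln(2.632) = 1.335 d.
D_c = (0.188/0.913) × 11.82 × e^(−0.188×1.335) = 0.2059 × 11.82 × 0.7781 = 1.894 mg/L.
Minimum DO = 8.56 − 1.894 = 6.666 mg/L.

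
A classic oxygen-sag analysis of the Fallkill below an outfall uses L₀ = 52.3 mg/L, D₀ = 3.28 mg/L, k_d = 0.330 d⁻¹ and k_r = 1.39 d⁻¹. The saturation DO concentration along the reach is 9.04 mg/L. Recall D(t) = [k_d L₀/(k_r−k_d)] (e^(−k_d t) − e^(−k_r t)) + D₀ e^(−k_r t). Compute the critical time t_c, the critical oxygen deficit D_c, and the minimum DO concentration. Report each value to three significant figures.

t_c ≈ 1.14 d; D_c ≈ 8.51 mg/L; min DO ≈ 0.529 mg/L

t_c = [1/(k_r−k_d)] ln[(k_r/k_d)(1 − D₀(k_r−k_d)/(k_d L₀))]
= [1/(1.39−0.330)] ln[(1.39/0.330)(1 − 3.28×1.060/(0.330×52.3))]
= (1/1.060) ln[4.212 × 0.7986] = 0.9434 × ln(3.364) = 0.9434 × 1.213 = 1.144 d.
L(t_c) = L₀ e^(−k_d t_c) = 52.3 × 0.6855 = 35.85 mg/L, and at the critical point k_r D_c = k_d L, so D_c = (0.330/1.39) × 35.85 = 8.511 mg/L.
Minimum DO = C_s − D_c = 9.04 − 8.511 = 0.5287 mg/L.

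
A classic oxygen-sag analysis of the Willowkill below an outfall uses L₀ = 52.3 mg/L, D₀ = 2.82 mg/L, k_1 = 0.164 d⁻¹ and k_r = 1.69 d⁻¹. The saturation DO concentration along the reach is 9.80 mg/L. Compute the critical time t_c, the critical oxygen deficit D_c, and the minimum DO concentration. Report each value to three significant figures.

t_c ≈ 1.07 d; D_c ≈ 4.26 mg/L; min DO ≈ 5.54 mg/L

With k_r/k_1 = 10.30 and 1 − D₀(k_r−k_1)/(k_1 L₀) = 0.4983,
t_c = ln(10.30 × 0.4983) / (1.69 − 0.164) = ln(5.135) / 1.526 = 1.636/1.526 = 1.072 d.
D_c = (k_1/k_r) L₀ e^(−k_1 t_c) = (0.164/1.69) × 52.3 × e^(−0.164×1.072) = 0.09704 × 52.3 × 0.8388 = 4.257 mg/L.
Minimum DO = C_s − D_c = 9.80 − 4.257 = 5.543 mg/L.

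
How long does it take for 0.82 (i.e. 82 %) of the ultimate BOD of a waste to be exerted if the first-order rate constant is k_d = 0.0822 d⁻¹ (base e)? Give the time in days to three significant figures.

t ≈ 20.9 d

y/L₀ = 1 − e^(−k_d t) = 0.82 ⇒ e^(−k_d t) = 0.180
t = −ln(0.180) / 0.0822 = 1.715 / 0.0822 = 20.86 d.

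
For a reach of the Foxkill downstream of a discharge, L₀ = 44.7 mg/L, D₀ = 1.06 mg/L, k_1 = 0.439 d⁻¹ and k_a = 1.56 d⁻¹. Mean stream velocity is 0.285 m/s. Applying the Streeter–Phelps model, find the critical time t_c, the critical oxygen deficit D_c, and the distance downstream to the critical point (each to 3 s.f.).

t_c ≈ 1.08 d; D_c ≈ 7.85 mg/L; x_c ≈ 26.5 km

With k_a/k_1 = 3.554 and 1 − D₀(k_a−k_1)/(k_1 L₀) = 0.9394,
t_c = ln(3.554 × 0.9394) / (1.56 − 0.439) = ln(3.338) / 1.121 = 1.205/1.121 = 1.075 d.
L(t_c) = L₀ e^(−k_1 t_c) = 44.7 × 0.6237 = 27.88 mg/L, and at the critical point k_a D_c = k_1 L, so D_c = (0.439/1.56) × 27.88 = 7.846 mg/L.
x_c = v t_c = 0.285 m/s × 1.075 d × 86400 s/d = 26480 m ≈ 26.5 km.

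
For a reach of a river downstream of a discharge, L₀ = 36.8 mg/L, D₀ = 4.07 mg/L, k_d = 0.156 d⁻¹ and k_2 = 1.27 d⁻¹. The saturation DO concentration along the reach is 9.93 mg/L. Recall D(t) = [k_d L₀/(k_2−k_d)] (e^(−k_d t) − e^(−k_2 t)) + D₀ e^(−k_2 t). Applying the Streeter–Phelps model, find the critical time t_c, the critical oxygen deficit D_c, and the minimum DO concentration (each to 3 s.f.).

With k_2/k_d = 8.141 and 1 − D₀(k_2−k_d)/(k_d L₀) = 0.2102,
t_c = ln(8.141 × 0.2102) / (1.27 − 0.156) = ln(1.711) / 1.114 = 0.5373/1.114 = 0.4823 d.
D_c = (k_d/k_2) L₀ e^(−k_d t_c) = (0.156/1.27) × 36.8 × e^(−0.156×0.4823) = 0.1228 × 36.8 × 0.9275 = 4.193 mg/L.
Minimum DO = C_s − D_c = 9.93 − 4.193 = 5.737 mg/L.

t_c ≈ 0.482 d; D_c ≈ 4.19 mg/L; min DO ≈ 5.74 mg/L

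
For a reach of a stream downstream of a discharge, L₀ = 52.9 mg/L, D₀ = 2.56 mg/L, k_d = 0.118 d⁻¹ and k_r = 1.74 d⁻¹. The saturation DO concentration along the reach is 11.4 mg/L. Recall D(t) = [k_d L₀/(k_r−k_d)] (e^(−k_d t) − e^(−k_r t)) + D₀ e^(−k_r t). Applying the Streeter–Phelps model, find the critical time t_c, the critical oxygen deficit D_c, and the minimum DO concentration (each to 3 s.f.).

At the critical point dD/dt = 0, so k_d L₀ e^(−k_d t) = k_r D. Substituting D(t) from the Streeter–Phelps equation and solving for t gives
t_c = ln[(k_r/k_d)(1 − D₀(k_r−k_d)/(k_d L₀))] / (k_r−k_d).
Here k_r−k_d = 1.622 d⁻¹ and 1 − D₀(k_r−k_d)/(k_d L₀) = 1 − 2.56×1.622/(0.118×52.9) = 0.3348, so
t_c = ln(14.75 × 0.3348) / 1.622 = 1.597 / 1.622 = 0.9844 d.
L(t_c) = L₀ e^(−k_d t_c) = 52.9 × 0.8903 = 47.10 mg/L, and at the critical point k_r D_c = k_d L, so D_c = (0.118/1.74) × 47.10 = 3.194 mg/L.
Minimum DO = C_s − D_c = 11.4 − 3.194 = 8.206 mg/L.

t_c ≈ 0.984 d; D_c ≈ 3.19 mg/L; min DO ≈ 8.21 mg/L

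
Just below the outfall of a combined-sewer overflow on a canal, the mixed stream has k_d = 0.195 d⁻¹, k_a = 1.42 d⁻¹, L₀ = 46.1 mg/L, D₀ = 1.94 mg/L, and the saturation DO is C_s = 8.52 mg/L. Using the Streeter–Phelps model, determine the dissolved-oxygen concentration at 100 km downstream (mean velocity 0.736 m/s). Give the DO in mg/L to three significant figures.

DO ≈ 3.70 mg/L

Travel time t = x/v = 100 km / (0.736 m/s) = 100000 m / 0.736 m/s = 135900 s = 1.573 d.
k_d L₀/(k_a−k_d) = 0.195×46.1/(1.42−0.195) = 8.990/1.225 = 7.338 mg/L.
e^(−k_d t) = e^(−0.195×1.573) = 0.7359; e^(−k_a t) = e^(−1.42×1.573) = 0.1072.
D = 7.338 × (0.7359 − 0.1072) + 1.94 × 0.1072 = 4.614 + 0.2080 = 4.822 mg/L.
DO = C_s − D = 8.52 − 4.822 = 3.698 mg/L.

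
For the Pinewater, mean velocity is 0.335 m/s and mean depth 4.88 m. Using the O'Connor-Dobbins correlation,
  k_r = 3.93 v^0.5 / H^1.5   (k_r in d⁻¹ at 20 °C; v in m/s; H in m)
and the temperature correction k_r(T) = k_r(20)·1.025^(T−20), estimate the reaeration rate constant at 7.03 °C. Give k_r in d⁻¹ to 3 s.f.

k_r ≈ 0.153 d⁻¹

k_r(20) = 3.93 × 0.335^0.5 / 4.88^1.5 = 3.93 × 0.5788 / 10.78 = 0.2110 d⁻¹.
k_r(7.03) = 0.2110 × 1.025^(7.03−20) = 0.2110 × 0.7260 = 0.1532 d⁻¹.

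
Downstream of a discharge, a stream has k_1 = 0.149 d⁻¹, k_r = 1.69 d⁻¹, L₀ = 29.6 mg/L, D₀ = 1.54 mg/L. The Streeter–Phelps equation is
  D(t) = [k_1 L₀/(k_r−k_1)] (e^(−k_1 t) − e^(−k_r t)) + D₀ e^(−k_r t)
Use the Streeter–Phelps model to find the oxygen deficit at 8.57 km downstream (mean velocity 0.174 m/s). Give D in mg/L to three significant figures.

D ≈ 2.12 mg/L

Travel time t = x/v = 8.57 km / (0.174 m/s) = 8570 m / 0.174 m/s = 49250 s = 0.5701 d.
k_1 L₀/(k_r−k_1) = 0.149×29.6/(1.69−0.149) = 4.410/1.541 = 2.862 mg/L.
e^(−k_1 t) = e^(−0.149×0.5701) = 0.9186; e^(−k_r t) = e^(−1.69×0.5701) = 0.3816.
D = 2.862 × (0.9186 − 0.3816) + 1.54 × 0.3816 = 1.537 + 0.5877 = 2.124 mg/L.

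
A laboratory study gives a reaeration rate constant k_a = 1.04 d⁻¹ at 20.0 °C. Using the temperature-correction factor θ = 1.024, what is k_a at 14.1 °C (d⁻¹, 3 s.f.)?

k_a(T₂) = k_a(T₁) · θ^(T₂−T₁) = 1.04 × 1.024^(14.1−20.0)
= 1.04 × 1.024^-5.90 = 1.04 × 0.8694 = 0.9042 d⁻¹.

k_a ≈ 0.904 d⁻¹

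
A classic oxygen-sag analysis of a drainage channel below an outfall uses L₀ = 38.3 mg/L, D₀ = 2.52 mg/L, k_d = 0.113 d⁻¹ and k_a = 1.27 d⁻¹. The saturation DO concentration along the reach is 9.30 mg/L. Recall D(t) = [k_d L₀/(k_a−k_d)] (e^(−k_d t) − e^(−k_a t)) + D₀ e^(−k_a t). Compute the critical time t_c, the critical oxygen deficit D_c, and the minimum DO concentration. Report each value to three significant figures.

t_c = [1/(k_a−k_d)] ln[(k_a/k_d)(1 − D₀(k_a−k_d)/(k_d L₀))]
= [1/(1.27−0.113)] ln[(1.27/0.113)(1 − 2.52×1.157/(0.113×38.3))]
= (1/1.157) ln[11.24 × 0.3263] = 0.8643 × ln(3.667) = 0.8643 × 1.299 = 1.123 d.
L(t_c) = L₀ e^(−k_d t_c) = 38.3 × 0.8808 = 33.73 mg/L, and at the critical point k_a D_c = k_d L, so D_c = (0.113/1.27) × 33.73 = 3.002 mg/L.
Minimum DO = C_s − D_c = 9.30 − 3.002 = 6.298 mg/L.

t_c ≈ 1.12 d; D_c ≈ 3.00 mg/L; min DO ≈ 6.30 mg/L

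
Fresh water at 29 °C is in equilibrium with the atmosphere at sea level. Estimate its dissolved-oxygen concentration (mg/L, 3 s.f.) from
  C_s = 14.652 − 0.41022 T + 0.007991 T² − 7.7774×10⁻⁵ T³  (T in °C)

C_s ≈ 7.58 mg/L

C_s = 14.652 − 0.41022×29 + 0.007991×29² − 7.7774×10⁻⁵×29³ = 7.579 mg/L.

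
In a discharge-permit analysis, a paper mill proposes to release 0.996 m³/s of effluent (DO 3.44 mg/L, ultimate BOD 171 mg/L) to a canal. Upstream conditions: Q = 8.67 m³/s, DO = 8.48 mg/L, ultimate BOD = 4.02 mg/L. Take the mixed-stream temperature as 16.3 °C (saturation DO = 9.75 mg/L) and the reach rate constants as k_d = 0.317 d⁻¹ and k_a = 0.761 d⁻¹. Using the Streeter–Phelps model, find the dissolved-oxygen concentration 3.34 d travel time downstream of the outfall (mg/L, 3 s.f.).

Mixed DO = (8.67×8.48 + 0.996×3.44)/(8.67+0.996) = 76.95/9.666 = 7.961 mg/L.
Mixed L₀ = (8.67×4.02 + 0.996×171)/(9.666) = 205.2/9.666 = 21.23 mg/L.
Initial deficit D₀ = C_s − DO₀ = 9.75 − 7.961 = 1.789 mg/L.
D(3.34) = [0.317×21.23/(0.761−0.317)](e^(−0.317×3.34) − e^(−0.761×3.34)) + 1.789 e^(−0.761×3.34)
= 15.15 × (0.3469 − 0.07873) + 1.789 × 0.07873 = 4.205 mg/L.
DO = 9.75 − 4.205 = 5.545 mg/L.

DO ≈ 5.55 mg/L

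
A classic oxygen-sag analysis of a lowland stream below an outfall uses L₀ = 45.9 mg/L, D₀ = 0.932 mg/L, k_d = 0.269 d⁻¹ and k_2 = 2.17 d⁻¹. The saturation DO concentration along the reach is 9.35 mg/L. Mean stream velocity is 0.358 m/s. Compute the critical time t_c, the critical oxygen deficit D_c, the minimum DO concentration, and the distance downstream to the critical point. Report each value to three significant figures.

t_c = [1/(k_2−k_d)] ln[(k_2/k_d)(1 − D₀(k_2−k_d)/(k_d L₀))]
= [1/(2.17−0.269)] ln[(2.17/0.269)(1 − 0.932×1.901/(0.269×45.9))]
= (1/1.901) ln[8.067 × 0.8565] = 0.5260 × ln(6.909) = 0.5260 × 1.933 = 1.017 d.
L(t_c) = L₀ e^(−k_d t_c) = 45.9 × 0.7607 = 34.92 mg/L, and at the critical point k_2 D_c = k_d L, so D_c = (0.269/2.17) × 34.92 = 4.328 mg/L.
Minimum DO = C_s − D_c = 9.35 − 4.328 = 5.022 mg/L.
x_c = v t_c = 0.358 m/s × 1.017 d × 86400 s/d = 31450 m ≈ 31.4 km.

t_c ≈ 1.02 d; D_c ≈ 4.33 mg/L; min DO ≈ 5.02 mg/L; x_c ≈ 31.4 km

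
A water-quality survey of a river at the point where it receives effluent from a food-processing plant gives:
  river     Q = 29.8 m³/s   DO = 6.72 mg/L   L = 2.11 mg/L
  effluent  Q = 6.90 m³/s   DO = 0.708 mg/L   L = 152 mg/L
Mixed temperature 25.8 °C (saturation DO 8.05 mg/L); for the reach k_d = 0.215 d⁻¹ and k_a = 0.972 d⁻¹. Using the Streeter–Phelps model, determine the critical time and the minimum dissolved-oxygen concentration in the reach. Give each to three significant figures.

Mixed DO = (29.8×6.72 + 6.90×0.708)/(29.8+6.90) = 205.1/36.70 = 5.590 mg/L.
Mixed L₀ = (29.8×2.11 + 6.90×152)/(36.70) = 1112/36.70 = 30.29 mg/L.
Initial deficit D₀ = C_s − DO₀ = 8.05 − 5.590 = 2.460 mg/L.
t_c = (1/0.7570) ln[(0.972/0.215)(1 − 2.460×0.7570/(0.215×30.29))] = 1.321 × ln(3.228) = 1.548 d.
D_c = (0.215/0.972) × 30.29 × e^(−0.215×1.548) = 0.2212 × 30.29 × 0.7169 = 4.803 mg/L.
Minimum DO = 8.05 − 4.803 = 3.247 mg/L.

t_c ≈ 1.55 d; minimum DO ≈ 3.25 mg/L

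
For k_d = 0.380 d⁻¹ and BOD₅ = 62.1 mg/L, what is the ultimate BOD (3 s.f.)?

BOD₅ = L₀(1 − e^(−5k_d)) ⇒ L₀ = BOD₅ / (1 − e^(−5×0.380))
= 62.1 / (1 − 0.1496) = 62.1 / 0.8504 = 73.02 mg/L.

L₀ ≈ 73.0 mg/L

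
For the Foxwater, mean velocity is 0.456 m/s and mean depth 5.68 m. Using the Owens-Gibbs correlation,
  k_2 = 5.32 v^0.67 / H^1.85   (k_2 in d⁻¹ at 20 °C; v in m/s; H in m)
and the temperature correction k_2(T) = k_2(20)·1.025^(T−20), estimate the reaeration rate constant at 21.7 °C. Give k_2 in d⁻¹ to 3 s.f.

k_2 ≈ 0.132 d⁻¹

k_2(20) = 5.32 × 0.456^0.67 / 5.68^1.85 = 5.32 × 0.5909 / 24.86 = 0.1264 d⁻¹.
k_2(21.7) = 0.1264 × 1.025^(21.7−20) = 0.1264 × 1.043 = 0.1319 d⁻¹.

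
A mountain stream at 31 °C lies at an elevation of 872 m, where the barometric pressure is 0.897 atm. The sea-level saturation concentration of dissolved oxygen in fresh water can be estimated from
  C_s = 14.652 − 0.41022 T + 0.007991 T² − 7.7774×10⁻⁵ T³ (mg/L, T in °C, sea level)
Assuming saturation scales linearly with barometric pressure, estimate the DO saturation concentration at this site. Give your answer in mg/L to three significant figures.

C_s ≈ 6.55 mg/L

At sea level: C_s = 14.652 − 0.41022×31 + 0.007991×31² − 7.7774×10⁻⁵×31³ = 7.298 mg/L.
Pressure correction: C_s' = 7.298 × 0.897 = 6.546 mg/L.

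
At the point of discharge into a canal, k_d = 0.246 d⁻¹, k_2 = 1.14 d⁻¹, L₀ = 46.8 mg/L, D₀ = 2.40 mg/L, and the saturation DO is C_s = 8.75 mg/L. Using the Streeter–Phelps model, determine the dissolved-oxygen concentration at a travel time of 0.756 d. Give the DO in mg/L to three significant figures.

DO ≈ 2.48 mg/L

k_d L₀/(k_2−k_d) = 0.246×46.8/(1.14−0.246) = 11.51/0.8940 = 12.88 mg/L.
e^(−k_d t) = e^(−0.246×0.7560) = 0.8303; e^(−k_2 t) = e^(−1.14×0.7560) = 0.4224.
D = 12.88 × (0.8303 − 0.4224) + 2.40 × 0.4224 = 5.253 + 1.014 = 6.267 mg/L.
DO = C_s − D = 8.75 − 6.267 = 2.483 mg/L.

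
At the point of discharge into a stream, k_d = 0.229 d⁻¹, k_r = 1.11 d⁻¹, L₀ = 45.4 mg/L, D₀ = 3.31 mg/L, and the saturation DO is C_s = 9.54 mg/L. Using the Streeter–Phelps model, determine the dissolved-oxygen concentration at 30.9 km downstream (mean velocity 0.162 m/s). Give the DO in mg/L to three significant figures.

Travel time t = x/v = 30.9 km / (0.162 m/s) = 30900 m / 0.162 m/s = 190700 s = 2.208 d.
k_d L₀/(k_r−k_d) = 0.229×45.4/(1.11−0.229) = 10.40/0.8810 = 11.80 mg/L.
e^(−k_d t) = e^(−0.229×2.208) = 0.6032; e^(−k_r t) = e^(−1.11×2.208) = 0.08625.
D = 11.80 × (0.6032 − 0.08625) + 3.31 × 0.08625 = 6.100 + 0.2855 = 6.386 mg/L.
DO = C_s − D = 9.54 − 6.386 = 3.154 mg/L.

DO ≈ 3.15 mg/L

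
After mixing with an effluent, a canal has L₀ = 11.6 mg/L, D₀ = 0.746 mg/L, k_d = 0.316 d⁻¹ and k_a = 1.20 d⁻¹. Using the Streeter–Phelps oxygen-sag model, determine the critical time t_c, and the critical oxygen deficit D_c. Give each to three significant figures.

At the critical point dD/dt = 0, so k_d L₀ e^(−k_d t) = k_a D. Substituting D(t) from the Streeter–Phelps equation and solving for t gives
t_c = ln[(k_a/k_d)(1 − D₀(k_a−k_d)/(k_d L₀))] / (k_a−k_d).
Here k_a−k_d = 0.8840 d⁻¹ and 1 − D₀(k_a−k_d)/(k_d L₀) = 1 − 0.746×0.8840/(0.316×11.6) = 0.8201, so
t_c = ln(3.797 × 0.8201) / 0.8840 = 1.136 / 0.8840 = 1.285 d.
D_c = (k_d/k_a) L₀ e^(−k_d t_c) = (0.316/1.20) × 11.6 × e^(−0.316×1.285) = 0.2633 × 11.6 × 0.6663 = 2.035 mg/L.

t_c ≈ 1.29 d; D_c ≈ 2.04 mg/L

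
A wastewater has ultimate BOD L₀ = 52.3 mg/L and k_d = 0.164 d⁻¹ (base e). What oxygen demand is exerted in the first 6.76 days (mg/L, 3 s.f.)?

y_t = L₀(1 − e^(−k_d t)) = 52.3 × (1 − e^(−0.164×6.76))
= 52.3 × (1 − 0.3300) = 52.3 × 0.6700 = 35.04 mg/L.

y ≈ 35.0 mg/L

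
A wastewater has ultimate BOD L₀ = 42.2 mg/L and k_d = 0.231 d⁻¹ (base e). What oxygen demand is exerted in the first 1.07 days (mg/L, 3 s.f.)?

y_t = L₀(1 − e^(−k_d t)) = 42.2 × (1 − e^(−0.231×1.07))
= 42.2 × (1 − 0.7810) = 42.2 × 0.2190 = 9.241 mg/L.

y ≈ 9.24 mg/L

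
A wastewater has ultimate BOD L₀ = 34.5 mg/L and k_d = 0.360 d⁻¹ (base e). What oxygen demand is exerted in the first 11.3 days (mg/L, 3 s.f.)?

y_t = L₀(1 − e^(−k_d t)) = 34.5 × (1 − e^(−0.360×11.3))
= 34.5 × (1 − 0.01711) = 34.5 × 0.9829 = 33.91 mg/L.

y ≈ 33.9 mg/L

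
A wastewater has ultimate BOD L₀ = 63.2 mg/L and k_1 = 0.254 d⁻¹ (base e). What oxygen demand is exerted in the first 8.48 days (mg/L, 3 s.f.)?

y ≈ 55.9 mg/L

y_t = L₀(1 − e^(−k_1 t)) = 63.2 × (1 − e^(−0.254×8.48))
= 63.2 × (1 − 0.1160) = 63.2 × 0.8840 = 55.87 mg/L.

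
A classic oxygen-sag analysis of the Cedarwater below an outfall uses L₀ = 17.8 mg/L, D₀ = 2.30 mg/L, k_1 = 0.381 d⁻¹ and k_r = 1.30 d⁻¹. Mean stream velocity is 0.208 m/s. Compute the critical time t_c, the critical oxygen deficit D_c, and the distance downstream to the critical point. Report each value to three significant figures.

t_c ≈ 0.929 d; D_c ≈ 3.66 mg/L; x_c ≈ 16.7 km

t_c = [1/(k_r−k_1)] ln[(k_r/k_1)(1 − D₀(k_r−k_1)/(k_1 L₀))]
= [1/(1.30−0.381)] ln[(1.30/0.381)(1 − 2.30×0.9190/(0.381×17.8))]
= (1/0.9190) ln[3.412 × 0.6883] = 1.088 × ln(2.349) = 1.088 × 0.8538 = 0.9291 d.
L(t_c) = L₀ e^(−k_1 t_c) = 17.8 × 0.7019 = 12.49 mg/L, and at the critical point k_r D_c = k_1 L, so D_c = (0.381/1.30) × 12.49 = 3.662 mg/L.
x_c = v t_c = 0.208 m/s × 0.9291 d × 86400 s/d = 16700 m ≈ 16.7 km.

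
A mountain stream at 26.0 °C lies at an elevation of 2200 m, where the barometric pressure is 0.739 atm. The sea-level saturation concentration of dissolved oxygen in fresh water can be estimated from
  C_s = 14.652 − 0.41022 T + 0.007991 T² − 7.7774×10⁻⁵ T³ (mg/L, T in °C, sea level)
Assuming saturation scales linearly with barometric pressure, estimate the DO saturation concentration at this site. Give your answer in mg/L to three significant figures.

C_s ≈ 5.93 mg/L

At sea level: C_s = 14.652 − 0.41022×26.0 + 0.007991×26.0² − 7.7774×10⁻⁵×26.0³ = 8.021 mg/L.
Pressure correction: C_s' = 8.021 × 0.739 = 5.928 mg/L.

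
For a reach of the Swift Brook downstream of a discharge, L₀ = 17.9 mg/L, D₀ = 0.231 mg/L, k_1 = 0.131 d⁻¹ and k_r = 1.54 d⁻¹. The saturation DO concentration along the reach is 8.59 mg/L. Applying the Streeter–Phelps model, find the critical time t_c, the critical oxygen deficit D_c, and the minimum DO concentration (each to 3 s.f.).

At the critical point dD/dt = 0, so k_1 L₀ e^(−k_1 t) = k_r D. Substituting D(t) from the Streeter–Phelps equation and solving for t gives
t_c = ln[(k_r/k_1)(1 − D₀(k_r−k_1)/(k_1 L₀))] / (k_r−k_1).
Here k_r−k_1 = 1.409 d⁻¹ and 1 − D₀(k_r−k_1)/(k_1 L₀) = 1 − 0.231×1.409/(0.131×17.9) = 0.8612, so
t_c = ln(11.76 × 0.8612) / 1.409 = 2.315 / 1.409 = 1.643 d.
L(t_c) = L₀ e^(−k_1 t_c) = 17.9 × 0.8064 = 14.43 mg/L, and at the critical point k_r D_c = k_1 L, so D_c = (0.131/1.54) × 14.43 = 1.228 mg/L.
Minimum DO = C_s − D_c = 8.59 − 1.228 = 7.362 mg/L.

t_c ≈ 1.64 d; D_c ≈ 1.23 mg/L; min DO ≈ 7.36 mg/L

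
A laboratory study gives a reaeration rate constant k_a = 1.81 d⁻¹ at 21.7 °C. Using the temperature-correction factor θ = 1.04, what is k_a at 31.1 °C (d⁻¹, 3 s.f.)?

k_a ≈ 2.62 d⁻¹

k_a(T₂) = k_a(T₁) · θ^(T₂−T₁) = 1.81 × 1.04^(31.1−21.7)
= 1.81 × 1.04^9.40 = 1.81 × 1.446 = 2.617 d⁻¹.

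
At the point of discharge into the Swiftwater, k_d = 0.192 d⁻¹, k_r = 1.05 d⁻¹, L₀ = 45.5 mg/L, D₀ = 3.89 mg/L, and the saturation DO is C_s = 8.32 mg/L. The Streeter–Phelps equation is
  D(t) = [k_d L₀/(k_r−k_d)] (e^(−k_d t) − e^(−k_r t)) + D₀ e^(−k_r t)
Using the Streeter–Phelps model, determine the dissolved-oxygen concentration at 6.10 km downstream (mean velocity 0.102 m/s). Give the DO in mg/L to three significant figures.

Travel time t = x/v = 6.10 km / (0.102 m/s) = 6100 m / 0.102 m/s = 59800 s = 0.6922 d.
k_d L₀/(k_r−k_d) = 0.192×45.5/(1.05−0.192) = 8.736/0.8580 = 10.18 mg/L.
e^(−k_d t) = e^(−0.192×0.6922) = 0.8756; e^(−k_r t) = e^(−1.05×0.6922) = 0.4835.
D = 10.18 × (0.8756 − 0.4835) + 3.89 × 0.4835 = 3.992 + 1.881 = 5.873 mg/L.
DO = C_s − D = 8.32 − 5.873 = 2.447 mg/L.

DO ≈ 2.45 mg/L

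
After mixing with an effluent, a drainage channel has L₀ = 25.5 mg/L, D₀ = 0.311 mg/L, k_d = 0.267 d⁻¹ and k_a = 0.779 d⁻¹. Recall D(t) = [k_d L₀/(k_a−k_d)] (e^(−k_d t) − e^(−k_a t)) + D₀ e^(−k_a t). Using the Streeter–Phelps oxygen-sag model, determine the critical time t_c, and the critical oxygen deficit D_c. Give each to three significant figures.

t_c ≈ 2.05 d; D_c ≈ 5.06 mg/L

At the critical point dD/dt = 0, so k_d L₀ e^(−k_d t) = k_a D. Substituting D(t) from the Streeter–Phelps equation and solving for t gives
t_c = ln[(k_a/k_d)(1 − D₀(k_a−k_d)/(k_d L₀))] / (k_a−k_d).
Here k_a−k_d = 0.5120 d⁻¹ and 1 − D₀(k_a−k_d)/(k_d L₀) = 1 − 0.311×0.5120/(0.267×25.5) = 0.9766, so
t_c = ln(2.918 × 0.9766) / 0.5120 = 1.047 / 0.5120 = 2.045 d.
D_c = (k_d/k_a) L₀ e^(−k_d t_c) = (0.267/0.779) × 25.5 × e^(−0.267×2.045) = 0.3427 × 25.5 × 0.5792 = 5.063 mg/L.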